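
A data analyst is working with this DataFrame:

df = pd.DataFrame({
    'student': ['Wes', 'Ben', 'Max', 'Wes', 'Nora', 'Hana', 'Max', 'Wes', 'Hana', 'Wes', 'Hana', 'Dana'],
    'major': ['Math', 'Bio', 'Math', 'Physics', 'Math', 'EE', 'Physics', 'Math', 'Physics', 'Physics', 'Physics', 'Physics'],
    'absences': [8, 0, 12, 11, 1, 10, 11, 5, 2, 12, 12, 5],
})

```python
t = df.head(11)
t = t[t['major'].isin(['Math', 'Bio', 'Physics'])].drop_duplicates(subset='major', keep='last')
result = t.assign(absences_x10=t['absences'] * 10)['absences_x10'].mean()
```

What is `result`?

take first 11 rows:
   student    major  absences
0      Wes     Math         8
1      Ben      Bio         0
2      Max     Math        12
3      Wes  Physics        11
4     Nora     Math         1
5     Hana       EE        10
6      Max  Physics        11
7      Wes     Math         5
8     Hana  Physics         2
9      Wes  Physics        12
10    Hana  Physics        12
filter rows where major in ['Math', 'Bio', 'Physics']:
   student    major  absences
0      Wes     Math         8
1      Ben      Bio         0
2      Max     Math        12
3      Wes  Physics        11
4     Nora     Math         1
6      Max  Physics        11
7      Wes     Math         5
8     Hana  Physics         2
9      Wes  Physics        12
10    Hana  Physics        12
drop duplicate major (keep=last):
   student    major  absences
1      Ben      Bio         0
7      Wes     Math         5
10    Hana  Physics        12
add column absences_x10 = t['absences'] * 10:
   student    major  absences  absences_x10
1      Ben      Bio         0             0
7      Wes     Math         5            50
10    Hana  Physics        12           120

56.6666666667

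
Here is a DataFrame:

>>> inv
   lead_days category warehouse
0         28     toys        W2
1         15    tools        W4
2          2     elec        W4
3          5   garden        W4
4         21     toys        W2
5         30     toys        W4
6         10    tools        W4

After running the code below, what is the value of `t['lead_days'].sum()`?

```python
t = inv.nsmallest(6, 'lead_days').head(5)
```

53

take 6 rows with smallest lead_days:
   lead_days category warehouse
2          2     elec        W4
3          5   garden        W4
6         10    tools        W4
1         15    tools        W4
4         21     toys        W2
0         28     toys        W2
take first 5 rows:
   lead_days category warehouse
2          2     elec        W4
3          5   garden        W4
6         10    tools        W4
1         15    tools        W4
4         21     toys        W2
Finally, sum of column 'lead_days' = 53.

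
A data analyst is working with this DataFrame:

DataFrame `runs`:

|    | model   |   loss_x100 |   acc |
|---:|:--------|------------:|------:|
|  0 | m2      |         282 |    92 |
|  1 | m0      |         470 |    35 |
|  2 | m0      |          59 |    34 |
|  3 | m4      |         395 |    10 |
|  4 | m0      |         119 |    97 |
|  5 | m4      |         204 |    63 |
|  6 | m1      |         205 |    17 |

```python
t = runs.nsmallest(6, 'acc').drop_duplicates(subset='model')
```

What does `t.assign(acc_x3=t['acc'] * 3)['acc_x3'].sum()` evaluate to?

take 6 rows with smallest acc:
  model  loss_x100  acc
3    m4        395   10
6    m1        205   17
2    m0         59   34
1    m0        470   35
5    m4        204   63
0    m2        282   92
drop duplicate model (keep=first):
  model  loss_x100  acc
3    m4        395   10
6    m1        205   17
2    m0         59   34
0    m2        282   92
add column acc_x3 = t['acc'] * 3:
  model  loss_x100  acc  acc_x3
3    m4        395   10      30
6    m1        205   17      51
2    m0         59   34     102
0    m2        282   92     276
Then the sum of column 'acc_x3': 459

459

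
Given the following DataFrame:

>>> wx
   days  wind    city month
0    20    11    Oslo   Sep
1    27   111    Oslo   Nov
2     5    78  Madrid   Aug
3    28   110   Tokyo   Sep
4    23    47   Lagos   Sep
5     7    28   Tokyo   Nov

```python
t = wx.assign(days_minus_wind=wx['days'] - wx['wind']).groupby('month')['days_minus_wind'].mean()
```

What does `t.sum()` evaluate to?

-157.833333333

add column days_minus_wind = wx['days'] - wx['wind']:
   days  wind    city month  days_minus_wind
0    20    11    Oslo   Sep                9
1    27   111    Oslo   Nov              -84
2     5    78  Madrid   Aug              -73
3    28   110   Tokyo   Sep              -82
4    23    47   Lagos   Sep              -24
5     7    28   Tokyo   Nov              -21
group by month, mean of days_minus_wind:
month
Aug   -73.000000
Nov   -52.500000
Sep   -32.333333
Name: days_minus_wind, dtype: float64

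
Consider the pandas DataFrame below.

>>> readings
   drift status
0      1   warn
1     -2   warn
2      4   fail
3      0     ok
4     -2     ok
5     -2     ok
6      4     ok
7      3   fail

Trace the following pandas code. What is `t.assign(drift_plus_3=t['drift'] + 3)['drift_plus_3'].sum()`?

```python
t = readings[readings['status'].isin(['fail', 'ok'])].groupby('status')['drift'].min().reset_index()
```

filter rows where status in ['fail', 'ok']:
   drift status
2      4   fail
3      0     ok
4     -2     ok
5     -2     ok
6      4     ok
7      3   fail
group by status, min of drift:
status
fail    3
ok     -2
Name: drift, dtype: int64
reset_index():
  status  drift
0   fail      3
1     ok     -2
add column drift_plus_3 = t['drift'] + 3:
  status  drift  drift_plus_3
0   fail      3             6
1     ok     -2             1
Finally, sum of column 'drift_plus_3' = 7.

7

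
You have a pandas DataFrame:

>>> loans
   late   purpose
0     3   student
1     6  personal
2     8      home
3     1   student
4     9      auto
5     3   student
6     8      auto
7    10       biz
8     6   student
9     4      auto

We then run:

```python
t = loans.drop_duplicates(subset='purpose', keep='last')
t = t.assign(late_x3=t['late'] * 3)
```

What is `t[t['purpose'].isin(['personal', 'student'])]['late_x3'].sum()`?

36

drop duplicate purpose (keep=last):
   late   purpose
1     6  personal
2     8      home
7    10       biz
8     6   student
9     4      auto
add column late_x3 = t['late'] * 3:
   late   purpose  late_x3
1     6  personal       18
2     8      home       24
7    10       biz       30
8     6   student       18
9     4      auto       12
filter rows where purpose in ['personal', 'student']:
   late   purpose  late_x3
1     6  personal       18
8     6   student       18
sum of column 'late_x3' → 36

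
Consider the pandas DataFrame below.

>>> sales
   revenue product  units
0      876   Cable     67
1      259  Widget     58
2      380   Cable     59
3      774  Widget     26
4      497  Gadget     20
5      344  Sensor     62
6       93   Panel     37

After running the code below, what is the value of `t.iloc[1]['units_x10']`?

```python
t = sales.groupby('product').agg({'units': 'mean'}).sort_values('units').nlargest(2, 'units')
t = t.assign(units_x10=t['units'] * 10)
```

620.0

group by product, mean of units:
         units
product       
Cable     63.0
Gadget    20.0
Panel     37.0
Sensor    62.0
Widget    42.0
sort by units:
         units
product       
Gadget    20.0
Panel     37.0
Widget    42.0
Sensor    62.0
Cable     63.0
take 2 rows with largest units:
         units
product       
Cable     63.0
Sensor    62.0
add column units_x10 = t['units'] * 10:
         units  units_x10
product                  
Cable     63.0      630.0
Sensor    62.0      620.0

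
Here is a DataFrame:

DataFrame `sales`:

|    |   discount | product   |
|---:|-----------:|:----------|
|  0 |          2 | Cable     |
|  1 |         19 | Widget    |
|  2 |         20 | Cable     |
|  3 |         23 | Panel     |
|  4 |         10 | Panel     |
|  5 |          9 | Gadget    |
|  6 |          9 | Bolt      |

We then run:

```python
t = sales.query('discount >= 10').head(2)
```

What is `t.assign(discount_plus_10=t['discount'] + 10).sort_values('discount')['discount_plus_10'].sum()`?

59

filter rows where discount >= 10:
   discount product
1        19  Widget
2        20   Cable
3        23   Panel
4        10   Panel
take first 2 rows:
   discount product
1        19  Widget
2        20   Cable
add column discount_plus_10 = t['discount'] + 10:
   discount product  discount_plus_10
1        19  Widget                29
2        20   Cable                30
sort by discount:
   discount product  discount_plus_10
1        19  Widget                29
2        20   Cable                30
Then the sum of column 'discount_plus_10': 59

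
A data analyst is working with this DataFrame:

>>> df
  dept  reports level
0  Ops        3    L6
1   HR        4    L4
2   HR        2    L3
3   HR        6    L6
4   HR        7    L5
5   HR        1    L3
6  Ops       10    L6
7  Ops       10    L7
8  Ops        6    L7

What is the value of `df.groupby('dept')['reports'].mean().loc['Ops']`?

group by dept, mean of reports:
dept
HR     4.00
Ops    7.25
Name: reports, dtype: float64

7.25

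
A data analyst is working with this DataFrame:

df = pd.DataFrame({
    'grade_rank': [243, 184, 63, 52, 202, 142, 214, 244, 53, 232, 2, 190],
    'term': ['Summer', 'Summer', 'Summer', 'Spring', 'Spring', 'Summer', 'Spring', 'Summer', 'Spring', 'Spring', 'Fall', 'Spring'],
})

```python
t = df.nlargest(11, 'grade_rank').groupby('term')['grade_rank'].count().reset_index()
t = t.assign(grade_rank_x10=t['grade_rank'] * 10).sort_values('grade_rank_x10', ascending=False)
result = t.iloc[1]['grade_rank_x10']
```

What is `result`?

take 11 rows with largest grade_rank:
    grade_rank    term
7          244  Summer
0          243  Summer
9          232  Spring
6          214  Spring
4          202  Spring
11         190  Spring
1          184  Summer
5          142  Summer
2           63  Summer
8           53  Spring
3           52  Spring
group by term, count of grade_rank:
term
Spring    6
Summer    5
Name: grade_rank, dtype: int64
reset_index():
     term  grade_rank
0  Spring           6
1  Summer           5
add column grade_rank_x10 = t['grade_rank'] * 10:
     term  grade_rank  grade_rank_x10
0  Spring           6              60
1  Summer           5              50
sort by grade_rank_x10 descending:
     term  grade_rank  grade_rank_x10
0  Spring           6              60
1  Summer           5              50

50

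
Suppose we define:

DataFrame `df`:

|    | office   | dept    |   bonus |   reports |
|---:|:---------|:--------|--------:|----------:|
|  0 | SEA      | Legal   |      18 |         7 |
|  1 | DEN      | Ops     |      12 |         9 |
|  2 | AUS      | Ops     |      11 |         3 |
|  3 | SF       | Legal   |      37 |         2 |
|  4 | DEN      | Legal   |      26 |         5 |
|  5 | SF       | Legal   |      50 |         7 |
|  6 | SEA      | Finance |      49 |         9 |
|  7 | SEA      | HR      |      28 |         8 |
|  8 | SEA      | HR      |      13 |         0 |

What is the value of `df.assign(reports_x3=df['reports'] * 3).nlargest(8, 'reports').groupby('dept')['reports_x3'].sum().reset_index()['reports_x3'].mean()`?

add column reports_x3 = df['reports'] * 3:
  office     dept  bonus  reports  reports_x3
0    SEA    Legal     18        7          21
1    DEN      Ops     12        9          27
2    AUS      Ops     11        3           9
3     SF    Legal     37        2           6
4    DEN    Legal     26        5          15
5     SF    Legal     50        7          21
6    SEA  Finance     49        9          27
7    SEA       HR     28        8          24
8    SEA       HR     13        0           0
take 8 rows with largest reports:
  office     dept  bonus  reports  reports_x3
1    DEN      Ops     12        9          27
6    SEA  Finance     49        9          27
7    SEA       HR     28        8          24
0    SEA    Legal     18        7          21
5     SF    Legal     50        7          21
4    DEN    Legal     26        5          15
2    AUS      Ops     11        3           9
3     SF    Legal     37        2           6
group by dept, sum of reports_x3:
dept
Finance    27
HR         24
Legal      63
Ops        36
Name: reports_x3, dtype: int64
reset_index():
      dept  reports_x3
0  Finance          27
1       HR          24
2    Legal          63
3      Ops          36
mean of column 'reports_x3' → 37.5

37.5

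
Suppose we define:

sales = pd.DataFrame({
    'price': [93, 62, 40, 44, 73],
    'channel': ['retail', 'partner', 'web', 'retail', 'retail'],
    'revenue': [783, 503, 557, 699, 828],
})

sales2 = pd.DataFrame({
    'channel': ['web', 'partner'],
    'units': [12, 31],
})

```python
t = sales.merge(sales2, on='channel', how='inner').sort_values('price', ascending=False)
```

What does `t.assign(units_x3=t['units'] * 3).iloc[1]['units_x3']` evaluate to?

merge on 'channel' (how='inner') → 2 rows:
   price  channel  revenue  units
0     62  partner      503     31
1     40      web      557     12
sort by price descending:
   price  channel  revenue  units
0     62  partner      503     31
1     40      web      557     12
add column units_x3 = t['units'] * 3:
   price  channel  revenue  units  units_x3
0     62  partner      503     31        93
1     40      web      557     12        36
value at position 1, column 'units_x3' → 36

36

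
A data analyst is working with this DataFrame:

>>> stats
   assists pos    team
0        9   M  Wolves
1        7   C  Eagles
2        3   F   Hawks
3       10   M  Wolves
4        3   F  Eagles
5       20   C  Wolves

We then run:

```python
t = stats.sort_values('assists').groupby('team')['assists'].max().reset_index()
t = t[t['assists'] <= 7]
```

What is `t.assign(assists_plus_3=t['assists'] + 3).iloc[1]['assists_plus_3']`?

6

sort by assists:
   assists pos    team
2        3   F   Hawks
4        3   F  Eagles
1        7   C  Eagles
0        9   M  Wolves
3       10   M  Wolves
5       20   C  Wolves
group by team, max of assists:
team
Eagles     7
Hawks      3
Wolves    20
Name: assists, dtype: int64
reset_index():
     team  assists
0  Eagles        7
1   Hawks        3
2  Wolves       20
filter rows where assists <= 7:
     team  assists
0  Eagles        7
1   Hawks        3
add column assists_plus_3 = t['assists'] + 3:
     team  assists  assists_plus_3
0  Eagles        7              10
1   Hawks        3               6
Hence 6.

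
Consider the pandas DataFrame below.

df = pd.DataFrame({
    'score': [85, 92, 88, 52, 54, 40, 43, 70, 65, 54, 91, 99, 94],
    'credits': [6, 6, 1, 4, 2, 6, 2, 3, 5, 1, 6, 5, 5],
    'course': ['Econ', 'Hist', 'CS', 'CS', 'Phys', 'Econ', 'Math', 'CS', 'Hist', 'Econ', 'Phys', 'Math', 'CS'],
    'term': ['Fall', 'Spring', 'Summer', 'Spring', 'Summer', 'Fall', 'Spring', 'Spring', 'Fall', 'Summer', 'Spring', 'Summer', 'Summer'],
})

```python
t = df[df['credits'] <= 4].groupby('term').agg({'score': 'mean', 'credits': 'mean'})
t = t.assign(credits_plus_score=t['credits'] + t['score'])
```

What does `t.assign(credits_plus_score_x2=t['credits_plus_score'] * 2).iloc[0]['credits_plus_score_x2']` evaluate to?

filter rows where credits <= 4:
   score  credits course    term
2     88        1     CS  Summer
3     52        4     CS  Spring
4     54        2   Phys  Summer
6     43        2   Math  Spring
7     70        3     CS  Spring
9     54        1   Econ  Summer
group by term: mean(score), mean(credits):
            score   credits
term                       
Spring  55.000000  3.000000
Summer  65.333333  1.333333
add column credits_plus_score = t['credits'] + t['score']:
            score   credits  credits_plus_score
term                                           
Spring  55.000000  3.000000           58.000000
Summer  65.333333  1.333333           66.666667
add column credits_plus_score_x2 = t['credits_plus_score'] * 2:
            score   credits  credits_plus_score  credits_plus_score_x2
term                                                                  
Spring  55.000000  3.000000           58.000000             116.000000
Summer  65.333333  1.333333           66.666667             133.333333
Reading off the value at position 0, column 'credits_plus_score_x2', we get 116.0.

116.0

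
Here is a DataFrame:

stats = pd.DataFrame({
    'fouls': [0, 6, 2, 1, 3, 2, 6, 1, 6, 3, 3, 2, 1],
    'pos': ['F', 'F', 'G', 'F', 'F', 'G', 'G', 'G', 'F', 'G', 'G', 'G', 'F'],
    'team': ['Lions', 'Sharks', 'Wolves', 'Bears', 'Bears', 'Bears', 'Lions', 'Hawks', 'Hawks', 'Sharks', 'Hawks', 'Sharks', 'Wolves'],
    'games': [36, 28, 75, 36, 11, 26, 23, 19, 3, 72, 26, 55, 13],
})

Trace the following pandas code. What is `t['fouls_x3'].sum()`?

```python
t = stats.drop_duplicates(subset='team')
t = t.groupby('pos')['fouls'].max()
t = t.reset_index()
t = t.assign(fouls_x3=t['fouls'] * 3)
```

24

drop duplicate team (keep=first):
   fouls pos    team  games
0      0   F   Lions     36
1      6   F  Sharks     28
2      2   G  Wolves     75
3      1   F   Bears     36
7      1   G   Hawks     19
group by pos, max of fouls:
pos
F    6
G    2
Name: fouls, dtype: int64
reset_index():
  pos  fouls
0   F      6
1   G      2
add column fouls_x3 = t['fouls'] * 3:
  pos  fouls  fouls_x3
0   F      6        18
1   G      2         6
So sum() = 24.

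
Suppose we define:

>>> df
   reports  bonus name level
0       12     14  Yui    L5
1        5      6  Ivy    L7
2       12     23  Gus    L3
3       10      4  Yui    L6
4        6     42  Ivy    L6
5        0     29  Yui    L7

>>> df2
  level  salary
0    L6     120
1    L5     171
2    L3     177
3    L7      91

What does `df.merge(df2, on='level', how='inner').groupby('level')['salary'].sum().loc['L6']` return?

240

merge on 'level' (how='inner') → 6 rows:
   reports  bonus name level  salary
0       12     14  Yui    L5     171
1        5      6  Ivy    L7      91
2       12     23  Gus    L3     177
3       10      4  Yui    L6     120
4        6     42  Ivy    L6     120
5        0     29  Yui    L7      91
group by level, sum of salary:
level
L3    177
L5    171
L6    240
L7    182
Name: salary, dtype: int64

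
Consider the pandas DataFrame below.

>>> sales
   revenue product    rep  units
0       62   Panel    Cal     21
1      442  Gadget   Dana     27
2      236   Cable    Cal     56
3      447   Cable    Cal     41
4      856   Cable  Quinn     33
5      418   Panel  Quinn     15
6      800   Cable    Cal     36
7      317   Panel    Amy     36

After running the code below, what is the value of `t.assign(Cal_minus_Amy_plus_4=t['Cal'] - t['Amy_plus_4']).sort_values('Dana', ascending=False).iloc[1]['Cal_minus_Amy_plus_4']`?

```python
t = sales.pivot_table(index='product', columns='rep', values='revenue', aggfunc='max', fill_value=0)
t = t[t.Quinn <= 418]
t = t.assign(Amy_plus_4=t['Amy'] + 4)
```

-259

pivot: rows=product, cols=rep, max(revenue):
rep      Amy  Cal  Dana  Quinn
product                       
Cable      0  800     0    856
Gadget     0    0   442      0
Panel    317   62     0    418
filter rows where Quinn <= 418:
rep      Amy  Cal  Dana  Quinn
product                       
Gadget     0    0   442      0
Panel    317   62     0    418
add column Amy_plus_4 = t['Amy'] + 4:
rep      Amy  Cal  Dana  Quinn  Amy_plus_4
product                                   
Gadget     0    0   442      0           4
Panel    317   62     0    418         321
add column Cal_minus_Amy_plus_4 = t['Cal'] - t['Amy_plus_4']:
rep      Amy  Cal  Dana  Quinn  Amy_plus_4  Cal_minus_Amy_plus_4
product                                                         
Gadget     0    0   442      0           4                    -4
Panel    317   62     0    418         321                  -259
sort by Dana descending:
rep      Amy  Cal  Dana  Quinn  Amy_plus_4  Cal_minus_Amy_plus_4
product                                                         
Gadget     0    0   442      0           4                    -4
Panel    317   62     0    418         321                  -259
The value at position 1, column 'Cal_minus_Amy_plus_4' is -259.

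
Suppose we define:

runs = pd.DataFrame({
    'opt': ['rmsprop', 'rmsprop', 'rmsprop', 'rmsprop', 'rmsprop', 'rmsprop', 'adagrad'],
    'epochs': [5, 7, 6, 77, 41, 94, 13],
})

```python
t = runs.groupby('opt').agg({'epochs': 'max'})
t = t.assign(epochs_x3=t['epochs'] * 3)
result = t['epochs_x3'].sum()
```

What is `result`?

group by opt, max of epochs:
         epochs
opt            
adagrad      13
rmsprop      94
add column epochs_x3 = t['epochs'] * 3:
         epochs  epochs_x3
opt                       
adagrad      13         39
rmsprop      94        282
Finally, sum of column 'epochs_x3' = 321.

321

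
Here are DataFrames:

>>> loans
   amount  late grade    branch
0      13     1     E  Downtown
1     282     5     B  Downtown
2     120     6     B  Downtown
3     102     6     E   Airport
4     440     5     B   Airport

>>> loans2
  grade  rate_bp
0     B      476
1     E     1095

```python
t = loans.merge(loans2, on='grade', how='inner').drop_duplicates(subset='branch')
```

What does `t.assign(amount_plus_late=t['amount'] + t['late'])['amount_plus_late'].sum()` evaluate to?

122

merge on 'grade' (how='inner') → 5 rows:
   amount  late grade    branch  rate_bp
0      13     1     E  Downtown     1095
1     282     5     B  Downtown      476
2     120     6     B  Downtown      476
3     102     6     E   Airport     1095
4     440     5     B   Airport      476
drop duplicate branch (keep=first):
   amount  late grade    branch  rate_bp
0      13     1     E  Downtown     1095
3     102     6     E   Airport     1095
add column amount_plus_late = t['amount'] + t['late']:
   amount  late grade    branch  rate_bp  amount_plus_late
0      13     1     E  Downtown     1095                14
3     102     6     E   Airport     1095               108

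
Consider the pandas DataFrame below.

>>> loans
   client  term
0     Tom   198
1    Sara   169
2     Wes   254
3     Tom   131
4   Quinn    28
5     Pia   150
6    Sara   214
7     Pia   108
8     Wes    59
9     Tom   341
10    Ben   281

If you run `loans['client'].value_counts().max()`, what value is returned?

3

value_counts of client:
client
Tom      3
Sara     2
Wes      2
Pia      2
Quinn    1
Ben      1
Name: count, dtype: int64
max of the resulting series → 3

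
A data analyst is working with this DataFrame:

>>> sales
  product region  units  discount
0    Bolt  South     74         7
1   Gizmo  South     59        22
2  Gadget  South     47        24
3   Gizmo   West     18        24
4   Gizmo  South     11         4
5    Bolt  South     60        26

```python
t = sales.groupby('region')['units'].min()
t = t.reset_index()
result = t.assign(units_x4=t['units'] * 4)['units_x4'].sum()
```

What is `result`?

group by region, min of units:
region
South    11
West     18
Name: units, dtype: int64
reset_index():
  region  units
0  South     11
1   West     18
add column units_x4 = t['units'] * 4:
  region  units  units_x4
0  South     11        44
1   West     18        72

116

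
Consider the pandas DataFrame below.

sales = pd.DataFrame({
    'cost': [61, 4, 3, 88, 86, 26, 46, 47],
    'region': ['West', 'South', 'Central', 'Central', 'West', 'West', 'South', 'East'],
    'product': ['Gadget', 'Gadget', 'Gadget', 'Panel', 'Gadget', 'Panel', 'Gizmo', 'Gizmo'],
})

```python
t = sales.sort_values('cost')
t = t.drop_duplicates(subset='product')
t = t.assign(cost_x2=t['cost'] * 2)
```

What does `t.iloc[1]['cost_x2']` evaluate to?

sort by cost:
   cost   region product
2     3  Central  Gadget
1     4    South  Gadget
5    26     West   Panel
6    46    South   Gizmo
7    47     East   Gizmo
0    61     West  Gadget
4    86     West  Gadget
3    88  Central   Panel
drop duplicate product (keep=first):
   cost   region product
2     3  Central  Gadget
5    26     West   Panel
6    46    South   Gizmo
add column cost_x2 = t['cost'] * 2:
   cost   region product  cost_x2
2     3  Central  Gadget        6
5    26     West   Panel       52
6    46    South   Gizmo       92

52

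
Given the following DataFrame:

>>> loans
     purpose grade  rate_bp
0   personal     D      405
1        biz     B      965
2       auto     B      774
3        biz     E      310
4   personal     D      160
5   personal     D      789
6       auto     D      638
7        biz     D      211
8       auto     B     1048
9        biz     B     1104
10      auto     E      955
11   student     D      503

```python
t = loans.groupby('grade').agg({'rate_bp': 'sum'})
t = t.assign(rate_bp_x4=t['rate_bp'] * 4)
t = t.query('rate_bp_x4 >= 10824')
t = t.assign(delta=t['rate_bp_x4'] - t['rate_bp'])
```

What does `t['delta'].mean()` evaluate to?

9895.5

group by grade, sum of rate_bp:
       rate_bp
grade         
B         3891
D         2706
E         1265
add column rate_bp_x4 = t['rate_bp'] * 4:
       rate_bp  rate_bp_x4
grade                     
B         3891       15564
D         2706       10824
E         1265        5060
filter rows where rate_bp_x4 >= 10824:
       rate_bp  rate_bp_x4
grade                     
B         3891       15564
D         2706       10824
add column delta = t['rate_bp_x4'] - t['rate_bp']:
       rate_bp  rate_bp_x4  delta
grade                            
B         3891       15564  11673
D         2706       10824   8118
Finally, mean of column 'delta' = 9895.5.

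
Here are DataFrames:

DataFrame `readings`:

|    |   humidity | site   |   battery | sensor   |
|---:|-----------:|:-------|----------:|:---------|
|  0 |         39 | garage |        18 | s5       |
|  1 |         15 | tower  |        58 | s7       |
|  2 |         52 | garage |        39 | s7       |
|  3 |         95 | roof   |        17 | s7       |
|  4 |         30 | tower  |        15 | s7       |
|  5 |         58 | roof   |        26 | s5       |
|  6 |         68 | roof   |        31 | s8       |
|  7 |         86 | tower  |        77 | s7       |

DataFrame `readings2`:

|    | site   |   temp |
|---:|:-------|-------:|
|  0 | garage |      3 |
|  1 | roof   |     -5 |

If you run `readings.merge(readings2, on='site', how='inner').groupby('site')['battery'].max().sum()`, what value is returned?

merge on 'site' (how='inner') → 5 rows:
   humidity    site  battery sensor  temp
0        39  garage       18     s5     3
1        52  garage       39     s7     3
2        95    roof       17     s7    -5
3        58    roof       26     s5    -5
4        68    roof       31     s8    -5
group by site, max of battery:
site
garage    39
roof      31
Name: battery, dtype: int64
sum of the resulting series → 70

70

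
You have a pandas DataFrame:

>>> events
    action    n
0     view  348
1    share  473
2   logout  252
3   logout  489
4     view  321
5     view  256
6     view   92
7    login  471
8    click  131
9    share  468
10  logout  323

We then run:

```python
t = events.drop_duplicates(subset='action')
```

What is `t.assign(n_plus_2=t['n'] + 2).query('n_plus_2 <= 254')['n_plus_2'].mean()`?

193.5

drop duplicate action (keep=first):
   action    n
0    view  348
1   share  473
2  logout  252
7   login  471
8   click  131
add column n_plus_2 = t['n'] + 2:
   action    n  n_plus_2
0    view  348       350
1   share  473       475
2  logout  252       254
7   login  471       473
8   click  131       133
filter rows where n_plus_2 <= 254:
   action    n  n_plus_2
2  logout  252       254
8   click  131       133
Then the mean of column 'n_plus_2': 193.5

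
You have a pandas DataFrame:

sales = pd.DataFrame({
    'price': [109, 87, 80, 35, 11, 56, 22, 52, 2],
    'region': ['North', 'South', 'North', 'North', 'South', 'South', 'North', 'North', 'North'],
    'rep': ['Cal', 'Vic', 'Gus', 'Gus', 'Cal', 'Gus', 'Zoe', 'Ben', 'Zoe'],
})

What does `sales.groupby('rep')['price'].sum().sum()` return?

454

group by rep, sum of price:
rep
Ben     52
Cal    120
Gus    171
Vic     87
Zoe     24
Name: price, dtype: int64
Then the sum of the resulting series: 454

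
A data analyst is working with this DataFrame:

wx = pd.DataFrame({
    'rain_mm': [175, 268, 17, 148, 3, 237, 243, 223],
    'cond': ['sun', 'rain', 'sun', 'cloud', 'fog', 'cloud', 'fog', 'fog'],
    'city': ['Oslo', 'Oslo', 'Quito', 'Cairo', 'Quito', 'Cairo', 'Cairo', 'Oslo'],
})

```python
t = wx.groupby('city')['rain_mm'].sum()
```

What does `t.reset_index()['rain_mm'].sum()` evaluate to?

group by city, sum of rain_mm:
city
Cairo    628
Oslo     666
Quito     20
Name: rain_mm, dtype: int64
reset_index():
    city  rain_mm
0  Cairo      628
1   Oslo      666
2  Quito       20

1314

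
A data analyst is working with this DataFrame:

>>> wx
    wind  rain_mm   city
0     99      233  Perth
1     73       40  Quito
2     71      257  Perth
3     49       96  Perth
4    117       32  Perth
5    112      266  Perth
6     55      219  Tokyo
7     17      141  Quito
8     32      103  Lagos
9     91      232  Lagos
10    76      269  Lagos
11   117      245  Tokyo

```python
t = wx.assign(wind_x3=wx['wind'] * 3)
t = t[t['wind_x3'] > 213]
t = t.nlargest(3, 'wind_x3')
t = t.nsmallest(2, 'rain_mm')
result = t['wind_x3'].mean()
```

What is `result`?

add column wind_x3 = wx['wind'] * 3:
    wind  rain_mm   city  wind_x3
0     99      233  Perth      297
1     73       40  Quito      219
2     71      257  Perth      213
3     49       96  Perth      147
4    117       32  Perth      351
5    112      266  Perth      336
6     55      219  Tokyo      165
7     17      141  Quito       51
8     32      103  Lagos       96
9     91      232  Lagos      273
10    76      269  Lagos      228
11   117      245  Tokyo      351
filter rows where wind_x3 > 213:
    wind  rain_mm   city  wind_x3
0     99      233  Perth      297
1     73       40  Quito      219
4    117       32  Perth      351
5    112      266  Perth      336
9     91      232  Lagos      273
10    76      269  Lagos      228
11   117      245  Tokyo      351
take 3 rows with largest wind_x3:
    wind  rain_mm   city  wind_x3
4    117       32  Perth      351
11   117      245  Tokyo      351
5    112      266  Perth      336
take 2 rows with smallest rain_mm:
    wind  rain_mm   city  wind_x3
4    117       32  Perth      351
11   117      245  Tokyo      351
Hence 351.0.

351.0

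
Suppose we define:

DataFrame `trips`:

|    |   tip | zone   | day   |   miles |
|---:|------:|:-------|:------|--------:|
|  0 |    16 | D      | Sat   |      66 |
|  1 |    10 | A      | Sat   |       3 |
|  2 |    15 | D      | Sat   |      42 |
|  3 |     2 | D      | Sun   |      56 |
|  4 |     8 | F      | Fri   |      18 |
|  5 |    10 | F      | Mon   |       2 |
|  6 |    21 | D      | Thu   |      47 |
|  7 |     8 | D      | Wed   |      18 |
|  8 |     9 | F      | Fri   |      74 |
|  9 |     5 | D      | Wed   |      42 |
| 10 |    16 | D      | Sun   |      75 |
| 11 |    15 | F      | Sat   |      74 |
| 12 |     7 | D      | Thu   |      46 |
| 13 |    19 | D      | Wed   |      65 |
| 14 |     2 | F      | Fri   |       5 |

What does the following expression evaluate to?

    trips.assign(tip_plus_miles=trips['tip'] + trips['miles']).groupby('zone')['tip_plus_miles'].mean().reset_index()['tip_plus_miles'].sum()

add column tip_plus_miles = trips['tip'] + trips['miles']:
    tip zone  day  miles  tip_plus_miles
0    16    D  Sat     66              82
1    10    A  Sat      3              13
2    15    D  Sat     42              57
3     2    D  Sun     56              58
4     8    F  Fri     18              26
5    10    F  Mon      2              12
6    21    D  Thu     47              68
7     8    D  Wed     18              26
8     9    F  Fri     74              83
9     5    D  Wed     42              47
10   16    D  Sun     75              91
11   15    F  Sat     74              89
12    7    D  Thu     46              53
13   19    D  Wed     65              84
14    2    F  Fri      5               7
group by zone, mean of tip_plus_miles:
zone
A    13.000000
D    62.888889
F    43.400000
Name: tip_plus_miles, dtype: float64
reset_index():
  zone  tip_plus_miles
0    A       13.000000
1    D       62.888889
2    F       43.400000
Finally, sum of column 'tip_plus_miles' = 119.288888889.

119.288888889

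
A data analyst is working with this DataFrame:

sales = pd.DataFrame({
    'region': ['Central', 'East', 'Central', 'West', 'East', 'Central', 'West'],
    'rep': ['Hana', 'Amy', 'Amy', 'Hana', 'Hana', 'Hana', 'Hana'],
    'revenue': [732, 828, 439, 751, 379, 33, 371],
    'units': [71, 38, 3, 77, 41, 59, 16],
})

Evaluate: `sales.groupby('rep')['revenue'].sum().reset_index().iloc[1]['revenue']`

2266

group by rep, sum of revenue:
rep
Amy     1267
Hana    2266
Name: revenue, dtype: int64
reset_index():
    rep  revenue
0   Amy     1267
1  Hana     2266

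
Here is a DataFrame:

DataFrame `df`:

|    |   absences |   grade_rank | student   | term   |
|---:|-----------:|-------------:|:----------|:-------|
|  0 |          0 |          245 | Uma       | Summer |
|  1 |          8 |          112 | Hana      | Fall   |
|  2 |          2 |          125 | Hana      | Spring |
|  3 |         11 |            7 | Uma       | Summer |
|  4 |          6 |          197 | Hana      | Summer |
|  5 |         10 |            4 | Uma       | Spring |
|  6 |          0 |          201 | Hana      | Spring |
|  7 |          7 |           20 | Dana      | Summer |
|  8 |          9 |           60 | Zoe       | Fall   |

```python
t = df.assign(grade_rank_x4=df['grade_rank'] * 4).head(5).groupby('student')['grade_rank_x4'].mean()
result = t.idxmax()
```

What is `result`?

add column grade_rank_x4 = df['grade_rank'] * 4:
   absences  grade_rank student    term  grade_rank_x4
0         0         245     Uma  Summer            980
1         8         112    Hana    Fall            448
2         2         125    Hana  Spring            500
3        11           7     Uma  Summer             28
4         6         197    Hana  Summer            788
5        10           4     Uma  Spring             16
6         0         201    Hana  Spring            804
7         7          20    Dana  Summer             80
8         9          60     Zoe    Fall            240
take first 5 rows:
   absences  grade_rank student    term  grade_rank_x4
0         0         245     Uma  Summer            980
1         8         112    Hana    Fall            448
2         2         125    Hana  Spring            500
3        11           7     Uma  Summer             28
4         6         197    Hana  Summer            788
group by student, mean of grade_rank_x4:
student
Hana    578.666667
Uma     504.000000
Name: grade_rank_x4, dtype: float64
Hence Hana.

Hana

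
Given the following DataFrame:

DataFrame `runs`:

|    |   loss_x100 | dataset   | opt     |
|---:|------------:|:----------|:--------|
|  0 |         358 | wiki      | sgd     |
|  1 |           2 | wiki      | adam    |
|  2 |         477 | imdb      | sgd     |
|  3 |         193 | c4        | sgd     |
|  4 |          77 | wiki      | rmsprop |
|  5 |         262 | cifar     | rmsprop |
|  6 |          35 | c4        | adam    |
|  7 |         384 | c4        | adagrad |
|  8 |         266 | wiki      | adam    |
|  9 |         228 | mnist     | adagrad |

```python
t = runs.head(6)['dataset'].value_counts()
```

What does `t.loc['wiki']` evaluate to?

3

take first 6 rows:
   loss_x100 dataset      opt
0        358    wiki      sgd
1          2    wiki     adam
2        477    imdb      sgd
3        193      c4      sgd
4         77    wiki  rmsprop
5        262   cifar  rmsprop
value_counts of dataset:
dataset
wiki     3
imdb     1
c4       1
cifar    1
Name: count, dtype: int64
So loc['wiki'] = 3.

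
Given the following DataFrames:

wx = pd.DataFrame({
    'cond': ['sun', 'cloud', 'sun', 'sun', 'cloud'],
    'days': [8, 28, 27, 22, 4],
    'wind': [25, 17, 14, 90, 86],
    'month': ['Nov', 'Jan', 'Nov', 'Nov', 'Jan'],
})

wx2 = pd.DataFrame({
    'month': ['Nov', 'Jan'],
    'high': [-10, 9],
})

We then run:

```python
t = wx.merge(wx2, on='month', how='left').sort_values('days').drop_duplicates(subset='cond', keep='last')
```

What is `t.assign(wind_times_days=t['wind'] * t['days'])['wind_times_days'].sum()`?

854

merge on 'month' (how='left') → 5 rows:
    cond  days  wind month  high
0    sun     8    25   Nov   -10
1  cloud    28    17   Jan     9
2    sun    27    14   Nov   -10
3    sun    22    90   Nov   -10
4  cloud     4    86   Jan     9
sort by days:
    cond  days  wind month  high
4  cloud     4    86   Jan     9
0    sun     8    25   Nov   -10
3    sun    22    90   Nov   -10
2    sun    27    14   Nov   -10
1  cloud    28    17   Jan     9
drop duplicate cond (keep=last):
    cond  days  wind month  high
2    sun    27    14   Nov   -10
1  cloud    28    17   Jan     9
add column wind_times_days = t['wind'] * t['days']:
    cond  days  wind month  high  wind_times_days
2    sun    27    14   Nov   -10              378
1  cloud    28    17   Jan     9              476
sum of column 'wind_times_days' → 854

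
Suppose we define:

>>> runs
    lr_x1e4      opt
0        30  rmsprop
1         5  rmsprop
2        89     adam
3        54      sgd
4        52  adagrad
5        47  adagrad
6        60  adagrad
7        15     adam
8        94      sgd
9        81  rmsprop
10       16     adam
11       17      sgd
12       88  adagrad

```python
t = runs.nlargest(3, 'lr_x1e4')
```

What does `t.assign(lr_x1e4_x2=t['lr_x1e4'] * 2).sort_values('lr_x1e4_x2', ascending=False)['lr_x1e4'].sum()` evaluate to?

take 3 rows with largest lr_x1e4:
    lr_x1e4      opt
8        94      sgd
2        89     adam
12       88  adagrad
add column lr_x1e4_x2 = t['lr_x1e4'] * 2:
    lr_x1e4      opt  lr_x1e4_x2
8        94      sgd         188
2        89     adam         178
12       88  adagrad         176
sort by lr_x1e4_x2 descending:
    lr_x1e4      opt  lr_x1e4_x2
8        94      sgd         188
2        89     adam         178
12       88  adagrad         176
So sum() = 271.

271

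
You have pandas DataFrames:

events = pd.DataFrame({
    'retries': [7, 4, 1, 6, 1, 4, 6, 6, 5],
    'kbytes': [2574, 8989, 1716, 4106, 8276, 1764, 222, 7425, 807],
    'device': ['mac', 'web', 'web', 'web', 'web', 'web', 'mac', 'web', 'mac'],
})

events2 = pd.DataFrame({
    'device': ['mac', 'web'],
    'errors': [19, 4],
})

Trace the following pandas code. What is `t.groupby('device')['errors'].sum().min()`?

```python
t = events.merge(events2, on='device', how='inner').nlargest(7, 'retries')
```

merge on 'device' (how='inner') → 9 rows:
   retries  kbytes device  errors
0        7    2574    mac      19
1        4    8989    web       4
2        1    1716    web       4
3        6    4106    web       4
4        1    8276    web       4
5        4    1764    web       4
6        6     222    mac      19
7        6    7425    web       4
8        5     807    mac      19
take 7 rows with largest retries:
   retries  kbytes device  errors
0        7    2574    mac      19
3        6    4106    web       4
6        6     222    mac      19
7        6    7425    web       4
8        5     807    mac      19
1        4    8989    web       4
5        4    1764    web       4
group by device, sum of errors:
device
mac    57
web    16
Name: errors, dtype: int64
Finally, min of the resulting series = 16.

16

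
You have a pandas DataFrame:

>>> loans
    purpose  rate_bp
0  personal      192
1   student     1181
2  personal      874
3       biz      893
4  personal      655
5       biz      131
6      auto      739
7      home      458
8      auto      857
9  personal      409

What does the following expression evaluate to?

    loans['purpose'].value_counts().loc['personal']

value_counts of purpose:
purpose
personal    4
biz         2
auto        2
student     1
home        1
Name: count, dtype: int64
value at index 'personal' → 4

4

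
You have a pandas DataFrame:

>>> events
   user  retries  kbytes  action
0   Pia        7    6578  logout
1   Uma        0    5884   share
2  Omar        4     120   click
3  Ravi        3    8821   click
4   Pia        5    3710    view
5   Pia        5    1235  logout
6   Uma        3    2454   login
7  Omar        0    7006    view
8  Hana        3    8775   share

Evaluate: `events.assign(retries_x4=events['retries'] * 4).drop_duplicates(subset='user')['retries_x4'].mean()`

13.6

add column retries_x4 = events['retries'] * 4:
   user  retries  kbytes  action  retries_x4
0   Pia        7    6578  logout          28
1   Uma        0    5884   share           0
2  Omar        4     120   click          16
3  Ravi        3    8821   click          12
4   Pia        5    3710    view          20
5   Pia        5    1235  logout          20
6   Uma        3    2454   login          12
7  Omar        0    7006    view           0
8  Hana        3    8775   share          12
drop duplicate user (keep=first):
   user  retries  kbytes  action  retries_x4
0   Pia        7    6578  logout          28
1   Uma        0    5884   share           0
2  Omar        4     120   click          16
3  Ravi        3    8821   click          12
8  Hana        3    8775   share          12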